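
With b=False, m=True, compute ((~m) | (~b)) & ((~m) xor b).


Substitute b=False, m=True:
~m = False
~b = True
(~m) | (~b) = False | True = True
~m = False
(~m) xor b = False xor False = False
((~m) | (~b)) & ((~m) xor b) = True & False = False

False


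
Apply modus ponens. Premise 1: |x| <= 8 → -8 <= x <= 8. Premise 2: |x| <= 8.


Modus ponens: from (P → Q) and P, infer Q.
P = '|x| <= 8' is asserted, and P → Q holds, so Q follows.

-8 <= x <= 8.


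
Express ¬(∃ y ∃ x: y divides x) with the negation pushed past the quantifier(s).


Negation flips each quantifier (∀↔∃) and negates the inner predicate.
¬(∃ y ∃ x: φ) = ∀ y ∀ x: ¬φ.

∀ y ∀ x: ¬(y divides x)


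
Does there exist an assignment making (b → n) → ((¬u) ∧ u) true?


Search for a satisfying assignment over {b, n, u}.
Try b=T, n=F, u=F: the formula evaluates to T.
A satisfying assignment exists.

Satisfiable.


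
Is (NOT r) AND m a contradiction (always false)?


Truth table over {m, r}:
m | r | φ
---------
F | F | F
T | F | T
F | T | F
T | T | F
Satisfying assignment at row 2: m=T, r=F gives T.

No, it is not a contradiction.


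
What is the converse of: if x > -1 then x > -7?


The converse of (P → Q) is (Q → P). It is not in general equivalent to the original.
Here P = 'x > -1' and Q = 'x > -7'.

If x > -7, then x > -1.


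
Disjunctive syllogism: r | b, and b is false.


Disjunctive syllogism: from (P ∨ Q) and ¬P, infer Q.
One disjunct, 'b', is ruled out; the other must hold.

r


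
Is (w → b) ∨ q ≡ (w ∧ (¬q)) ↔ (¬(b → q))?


Compare truth tables:
b | q | w | φ | ψ
-----------------
F | F | F | T | T
T | F | F | T | F
F | T | F | T | T
T | T | F | T | T
F | F | T | F | F
T | F | T | T | T
F | T | T | T | T
T | T | T | T | T
They differ at row 2 (b=T, q=F, w=F): φ=T but ψ=F.

No, they are not logically equivalent.


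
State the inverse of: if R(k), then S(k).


The inverse of (P → Q) is (¬P → ¬Q). It is equivalent to the converse, not to the original.
Here P = 'R(k)' and Q = 'S(k)'.

If not (R(k)), then not (S(k)).


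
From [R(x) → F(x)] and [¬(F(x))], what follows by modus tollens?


Modus tollens: from (P → Q) and ¬Q, infer ¬P.
Q = 'F(x)' is denied; since P → Q, P must also fail.

Not (R(x)).


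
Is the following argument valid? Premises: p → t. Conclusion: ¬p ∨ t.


This matches the form of material implication: the conclusion follows in every model of the premises.

Valid.


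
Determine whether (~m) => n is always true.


Build the truth table over {m, n}:
m | n | φ
---------
False | False | False
True | False | True
False | True | True
True | True | True
Counterexample at row 1: with m=False, n=False, the formula is False.

No, it is not a tautology.


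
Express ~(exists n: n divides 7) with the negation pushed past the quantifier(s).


¬(forall x: φ) = exists x: ¬φ, and ¬(exists x: φ) = forall x: ¬φ.
Apply to the existential statement.

forall n: ~(n divides 7)


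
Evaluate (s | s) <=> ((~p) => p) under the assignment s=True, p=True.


Substitute s=True, p=True:
s | s = True | True = True
~p = False
(~p) => p = False => True = True
(s | s) <=> ((~p) => p) = True <=> True = True

True


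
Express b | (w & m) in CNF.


Step 1: Distribute ∨ over ∧: b ∨ (w ∧ m) = (b ∨ w) ∧ (b ∨ m).

(b | w) & (b | m)


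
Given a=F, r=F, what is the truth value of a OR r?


Disjunction is false only when both operands are false.
Substitute: a=F, r=F.
F OR F evaluates to F.

F


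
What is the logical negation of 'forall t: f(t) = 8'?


¬(forall x: φ) = exists x: ¬φ, and ¬(exists x: φ) = forall x: ¬φ.
Apply to the universal statement.

exists t: ~(f(t) = 8)


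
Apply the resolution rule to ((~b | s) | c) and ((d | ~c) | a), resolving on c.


The clauses contain complementary literals c and ~c.
Resolution eliminates this pair and disjoins the remaining literals (merging duplicates).

(((~b | s) | d) | a)


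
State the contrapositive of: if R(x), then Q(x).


The contrapositive of (P → Q) is (¬Q → ¬P); it is logically equivalent to the original.
Here P = 'R(x)' and Q = 'Q(x)'.

If not (Q(x)), then not (R(x)).


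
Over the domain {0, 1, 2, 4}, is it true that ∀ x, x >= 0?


Evaluate the predicate on each element: 0:T, 1:T, 2:T, 4:T.
Every element satisfies the predicate.

T


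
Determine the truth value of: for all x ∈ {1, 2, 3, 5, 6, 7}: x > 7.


Evaluate the predicate on each element: 1:F, 2:F, 3:F, 5:F, 6:F, 7:F.
Counterexample x = 1 fails the predicate.

F


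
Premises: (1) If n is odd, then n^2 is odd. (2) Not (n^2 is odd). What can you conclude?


Modus tollens: from (P → Q) and ¬Q, infer ¬P.
Q = 'n^2 is odd' is denied; since P → Q, P must also fail.

Not (n is odd).


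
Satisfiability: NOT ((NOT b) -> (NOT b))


Check all 2 assignments over {b}:
b | φ
-----
F | F
T | F
No assignment makes the formula true.

Unsatisfiable.


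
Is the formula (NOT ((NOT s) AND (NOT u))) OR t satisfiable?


Search for a satisfying assignment over {s, t, u}.
Try s=T, t=F, u=F: the formula evaluates to T.
A satisfying assignment exists.

Satisfiable.


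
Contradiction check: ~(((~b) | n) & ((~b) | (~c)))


Truth table over {b, c, n}:
b | c | n | φ
-------------
False | False | False | False
True | False | False | True
False | True | False | False
True | True | False | True
False | False | True | False
True | False | True | False
False | True | True | False
True | True | True | True
Satisfying assignment at row 2: b=True, c=False, n=False gives True.

No, it is not a contradiction.


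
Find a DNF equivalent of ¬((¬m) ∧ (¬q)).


Step 1: Apply De Morgan: ¬((¬m) ∧ (¬q)) = ¬(¬m) ∨ ¬(¬q).
Step 2: Eliminate any double negations (¬¬X = X).

m ∨ q


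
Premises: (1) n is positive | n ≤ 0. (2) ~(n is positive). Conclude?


Disjunctive syllogism: from (P ∨ Q) and ¬P, infer Q.
One disjunct, 'n is positive', is ruled out; the other must hold.

n ≤ 0


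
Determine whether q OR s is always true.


Build the truth table over {q, s}:
q | s | φ
---------
F | F | F
T | F | T
F | T | T
T | T | T
Counterexample at row 1: with q=F, s=F, the formula is F.

No, it is not a tautology.


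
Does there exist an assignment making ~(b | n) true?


Search for a satisfying assignment over {b, n}.
Try b=False, n=False: the formula evaluates to True.
A satisfying assignment exists.

Satisfiable.


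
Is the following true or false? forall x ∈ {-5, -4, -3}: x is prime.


Evaluate the predicate on each element: -5:False, -4:False, -3:False.
Counterexample x = -5 fails the predicate.

False


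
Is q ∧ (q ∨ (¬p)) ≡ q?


Compare truth tables:
p | q | φ | ψ
-------------
F | F | F | F
T | F | F | F
F | T | T | T
T | T | T | T
The columns φ and ψ agree on every row.

Yes, they are logically equivalent.


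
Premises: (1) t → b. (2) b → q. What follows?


Hypothetical syllogism: from (P → Q) and (Q → R), infer (P → R).
Chain the two implications through the shared middle term 'b'.

t → q


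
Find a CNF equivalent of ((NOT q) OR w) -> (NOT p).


Step 1: Rewrite as ¬((¬q) ∨ w) ∨ (¬p) = (¬(¬q) ∧ ¬w) ∨ (¬p).
Step 2: Distribute ∨ over ∧.
Step 3: Eliminate any double negations (¬¬X = X).

(q OR (NOT p)) AND ((NOT w) OR (NOT p))


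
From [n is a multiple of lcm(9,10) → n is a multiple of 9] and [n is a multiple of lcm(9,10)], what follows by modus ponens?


Modus ponens: from (P → Q) and P, infer Q.
P = 'n is a multiple of lcm(9,10)' is asserted, and P → Q holds, so Q follows.

n is a multiple of 9.


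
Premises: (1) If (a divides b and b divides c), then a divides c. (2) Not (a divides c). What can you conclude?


Modus tollens: from (P → Q) and ¬Q, infer ¬P.
Q = 'a divides c' is denied; since P → Q, P must also fail.

Not ((a divides b and b divides c)).


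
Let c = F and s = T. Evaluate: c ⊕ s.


Exclusive or is true when exactly one operand is true.
Substitute: c=F, s=T.
F ⊕ T evaluates to T.

T


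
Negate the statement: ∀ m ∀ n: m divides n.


Negation flips each quantifier (∀↔∃) and negates the inner predicate.
¬(∀ m ∀ n: φ) = ∃ m ∃ n: ¬φ.

∃ m ∃ n: ¬(m divides n)


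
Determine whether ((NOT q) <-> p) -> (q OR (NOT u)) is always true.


Build the truth table over {p, q, u}:
p | q | u | φ
-------------
F | F | F | T
T | F | F | T
F | T | F | T
T | T | F | T
F | F | T | T
T | F | T | F
F | T | T | T
T | T | T | T
Counterexample at row 6: with p=T, q=F, u=T, the formula is F.

No, it is not a tautology.


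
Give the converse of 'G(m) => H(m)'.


The converse of (P → Q) is (Q → P). It is not in general equivalent to the original.
Here P = 'G(m)' and Q = 'H(m)'.

If H(m), then G(m).


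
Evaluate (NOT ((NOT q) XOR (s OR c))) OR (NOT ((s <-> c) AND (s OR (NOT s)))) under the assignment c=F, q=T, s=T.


Substitute c=F, q=T, s=T:
NOT q = F
s OR c = T OR F = T
(NOT q) XOR (s OR c) = F XOR T = T
NOT ((NOT q) XOR (s OR c)) = F
s <-> c = T <-> F = F
NOT s = F
s OR (NOT s) = T OR F = T
(s <-> c) AND (s OR (NOT s)) = F AND T = F
NOT ((s <-> c) AND (s OR (NOT s))) = T
(NOT ((NOT q) XOR (s OR c))) OR (NOT ((s <-> c) AND (s OR (NOT s)))) = F OR T = T

T


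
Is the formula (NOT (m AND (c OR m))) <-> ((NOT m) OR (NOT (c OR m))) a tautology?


Build the truth table over {c, m}:
c | m | φ
---------
F | F | T
T | F | T
F | T | T
T | T | T
Every row evaluates to true.

Yes, it is a tautology.


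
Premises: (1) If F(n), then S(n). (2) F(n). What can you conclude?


Modus ponens: from (P → Q) and P, infer Q.
P = 'F(n)' is asserted, and P → Q holds, so Q follows.

S(n).


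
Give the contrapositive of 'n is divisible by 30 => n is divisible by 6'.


The contrapositive of (P → Q) is (¬Q → ¬P); it is logically equivalent to the original.
Here P = 'n is divisible by 30' and Q = 'n is divisible by 6'.

If not (n is divisible by 6), then not (n is divisible by 30).


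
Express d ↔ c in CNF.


Step 1: Rewrite d ↔ c as (d → c) ∧ (c → d).
Step 2: Rewrite each implication as a disjunction.

((¬d) ∨ c) ∧ ((¬c) ∨ d)


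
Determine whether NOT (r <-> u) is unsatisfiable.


Truth table over {r, u}:
r | u | φ
---------
F | F | F
T | F | T
F | T | T
T | T | F
Satisfying assignment at row 2: r=T, u=F gives T.

No, it is not a contradiction.


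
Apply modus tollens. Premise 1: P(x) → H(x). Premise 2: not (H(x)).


Modus tollens: from (P → Q) and ¬Q, infer ¬P.
Q = 'H(x)' is denied; since P → Q, P must also fail.

Not (P(x)).


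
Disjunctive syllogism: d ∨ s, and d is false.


Disjunctive syllogism: from (P ∨ Q) and ¬P, infer Q.
One disjunct, 'd', is ruled out; the other must hold.

s


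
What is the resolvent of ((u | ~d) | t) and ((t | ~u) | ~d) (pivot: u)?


The clauses contain complementary literals u and ~u.
Resolution eliminates this pair and disjoins the remaining literals (merging duplicates).

(~d | t)


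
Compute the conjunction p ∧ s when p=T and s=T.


Conjunction is true only when both operands are true.
Substitute: p=T, s=T.
T ∧ T evaluates to T.

T


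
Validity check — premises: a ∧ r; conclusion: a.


This matches the form of conjunction elimination: the conclusion follows in every model of the premises.

Valid.


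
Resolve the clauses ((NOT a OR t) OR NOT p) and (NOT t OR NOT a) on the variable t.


The clauses contain complementary literals t and NOTt.
Resolution eliminates this pair and disjoins the remaining literals (merging duplicates).

(NOT a OR NOT p)


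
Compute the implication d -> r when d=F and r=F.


Implication is false only when antecedent is true and consequent is false.
Substitute: d=F, r=F.
F -> F evaluates to T.

T


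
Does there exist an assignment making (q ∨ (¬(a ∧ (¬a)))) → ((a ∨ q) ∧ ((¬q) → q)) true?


Search for a satisfying assignment over {a, q}.
Try a=F, q=T: the formula evaluates to T.
A satisfying assignment exists.

Satisfiable.


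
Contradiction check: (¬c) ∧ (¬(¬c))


Truth table over {c}:
c | φ
-----
F | F
T | F
Every row is false.

Yes, it is a contradiction.


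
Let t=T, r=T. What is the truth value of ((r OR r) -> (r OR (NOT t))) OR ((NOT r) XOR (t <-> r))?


Substitute t=T, r=T:
r OR r = T OR T = T
NOT t = F
r OR (NOT t) = T OR F = T
(r OR r) -> (r OR (NOT t)) = T -> T = T
NOT r = F
t <-> r = T <-> T = T
(NOT r) XOR (t <-> r) = F XOR T = T
((r OR r) -> (r OR (NOT t))) OR ((NOT r) XOR (t <-> r)) = T OR T = T

T


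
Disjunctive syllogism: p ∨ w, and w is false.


Disjunctive syllogism: from (P ∨ Q) and ¬P, infer Q.
One disjunct, 'w', is ruled out; the other must hold.

p


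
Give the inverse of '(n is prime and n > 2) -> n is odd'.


The inverse of (P → Q) is (¬P → ¬Q). It is equivalent to the converse, not to the original.
Here P = '(n is prime and n > 2)' and Q = 'n is odd'.

If not ((n is prime and n > 2)), then not (n is odd).


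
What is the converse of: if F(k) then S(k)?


The converse of (P → Q) is (Q → P). It is not in general equivalent to the original.
Here P = 'F(k)' and Q = 'S(k)'.

If S(k), then F(k).


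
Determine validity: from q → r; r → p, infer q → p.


This matches the form of hypothetical syllogism: the conclusion follows in every model of the premises.

Valid.


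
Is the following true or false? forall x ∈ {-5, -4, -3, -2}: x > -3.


Evaluate the predicate on each element: -5:False, -4:False, -3:False, -2:True.
Counterexample x = -5 fails the predicate.

False


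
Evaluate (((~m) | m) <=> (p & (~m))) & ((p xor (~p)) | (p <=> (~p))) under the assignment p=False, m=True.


Substitute p=False, m=True:
… (earlier sub-steps elided)
(~m) | m = False | True = True
~m = False
p & (~m) = False & False = False
((~m) | m) <=> (p & (~m)) = True <=> False = False
~p = True
p xor (~p) = False xor True = True
~p = True
p <=> (~p) = False <=> True = False
(p xor (~p)) | (p <=> (~p)) = True | False = True
(((~m) | m) <=> (p & (~m))) & ((p xor (~p)) | (p <=> (~p))) = False & True = False

False


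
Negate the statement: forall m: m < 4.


¬(forall x: φ) = exists x: ¬φ, and ¬(exists x: φ) = forall x: ¬φ.
Apply to the universal statement.

exists m: ~(m < 4)


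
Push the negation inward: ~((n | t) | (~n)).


De Morgan: the negation of a disjunction is the conjunction of the negations.
Distribute ~ across |, flipping it to &, and negate each literal.

((~n) & (~t)) & n


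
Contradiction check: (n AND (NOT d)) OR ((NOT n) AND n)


Truth table over {d, n}:
d | n | φ
---------
F | F | F
T | F | F
F | T | T
T | T | F
Satisfying assignment at row 3: d=F, n=T gives T.

No, it is not a contradiction.


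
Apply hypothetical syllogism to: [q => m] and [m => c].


Hypothetical syllogism: from (P → Q) and (Q → R), infer (P → R).
Chain the two implications through the shared middle term 'm'.

q => c


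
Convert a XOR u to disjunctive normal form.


Step 1: a ⊕ u is true exactly when they disagree: (a ∧ ¬u) ∨ (¬a ∧ u).

(a AND (NOT u)) OR ((NOT a) AND u)


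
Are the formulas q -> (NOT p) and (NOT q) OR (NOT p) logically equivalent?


Compare truth tables:
p | q | φ | ψ
-------------
F | F | T | T
T | F | T | T
F | T | T | T
T | T | F | F
The columns φ and ψ agree on every row.

Yes, they are logically equivalent.


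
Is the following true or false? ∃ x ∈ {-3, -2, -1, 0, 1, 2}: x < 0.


Evaluate the predicate on each element: -3:T, -2:T, -1:T, 0:F, 1:F, 2:F.
Witness x = -3 satisfies the predicate.

T


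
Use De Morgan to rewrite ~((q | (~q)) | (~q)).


De Morgan: the negation of a disjunction is the conjunction of the negations.
Distribute ~ across |, flipping it to &, and negate each literal.

((~q) & q) & q


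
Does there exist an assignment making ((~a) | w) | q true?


Search for a satisfying assignment over {a, q, w}.
Try a=False, q=False, w=False: the formula evaluates to True.
A satisfying assignment exists.

Satisfiable.


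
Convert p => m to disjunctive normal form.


Step 1: Rewrite p → m as ¬p ∨ m.

(~p) | m


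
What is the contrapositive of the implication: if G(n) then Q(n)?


The contrapositive of (P → Q) is (¬Q → ¬P); it is logically equivalent to the original.
Here P = 'G(n)' and Q = 'Q(n)'.

If not (Q(n)), then not (G(n)).


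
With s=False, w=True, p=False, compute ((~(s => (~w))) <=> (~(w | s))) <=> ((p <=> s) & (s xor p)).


Substitute s=False, w=True, p=False:
~w = False
s => (~w) = False => False = True
~(s => (~w)) = False
w | s = True | False = True
~(w | s) = False
(~(s => (~w))) <=> (~(w | s)) = False <=> False = True
p <=> s = False <=> False = True
s xor p = False xor False = False
(p <=> s) & (s xor p) = True & False = False
((~(s => (~w))) <=> (~(w | s))) <=> ((p <=> s) & (s xor p)) = True <=> False = False

False


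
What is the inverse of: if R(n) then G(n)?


The inverse of (P → Q) is (¬P → ¬Q). It is equivalent to the converse, not to the original.
Here P = 'R(n)' and Q = 'G(n)'.

If not (R(n)), then not (G(n)).


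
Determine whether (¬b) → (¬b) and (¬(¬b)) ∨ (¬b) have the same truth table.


Compare truth tables:
b | φ | ψ
---------
F | T | T
T | T | T
The columns φ and ψ agree on every row.

Yes, they are logically equivalent.


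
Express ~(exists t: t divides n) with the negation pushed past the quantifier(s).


¬(forall x: φ) = exists x: ¬φ, and ¬(exists x: φ) = forall x: ¬φ.
Apply to the existential statement.

forall t: ~(t divides n)


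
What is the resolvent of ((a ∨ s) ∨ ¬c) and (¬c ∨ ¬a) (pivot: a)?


The clauses contain complementary literals a and ¬a.
Resolution eliminates this pair and disjoins the remaining literals (merging duplicates).

(¬c ∨ s)


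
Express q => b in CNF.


Step 1: Rewrite q → b as ¬q ∨ b.

(~q) | b


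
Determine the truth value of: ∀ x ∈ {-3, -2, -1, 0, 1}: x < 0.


Evaluate the predicate on each element: -3:T, -2:T, -1:T, 0:F, 1:F.
Counterexample x = 0 fails the predicate.

F


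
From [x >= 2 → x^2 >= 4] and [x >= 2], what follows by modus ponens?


Modus ponens: from (P → Q) and P, infer Q.
P = 'x >= 2' is asserted, and P → Q holds, so Q follows.

x^2 >= 4.


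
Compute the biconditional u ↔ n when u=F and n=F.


Biconditional is true when both operands have the same truth value.
Substitute: u=F, n=F.
F ↔ F evaluates to T.

T


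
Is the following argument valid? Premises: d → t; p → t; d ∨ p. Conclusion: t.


This matches the form of proof by cases: the conclusion follows in every model of the premises.

Valid.


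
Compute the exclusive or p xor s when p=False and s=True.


Exclusive or is true when exactly one operand is true.
Substitute: p=False, s=True.
False xor True evaluates to True.

True


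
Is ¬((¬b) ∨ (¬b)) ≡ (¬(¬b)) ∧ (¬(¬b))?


Compare truth tables:
b | φ | ψ
---------
F | F | F
T | T | T
The columns φ and ψ agree on every row.

Yes, they are logically equivalent.


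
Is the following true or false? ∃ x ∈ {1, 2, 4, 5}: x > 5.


Evaluate the predicate on each element: 1:F, 2:F, 4:F, 5:F.
No element satisfies the predicate.

F


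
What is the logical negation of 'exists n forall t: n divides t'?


Negation flips each quantifier (∀↔∃) and negates the inner predicate.
¬(exists n forall t: φ) = forall n exists t: ¬φ.

forall n exists t: ~(n divides t)


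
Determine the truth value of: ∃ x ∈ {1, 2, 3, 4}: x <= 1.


Evaluate the predicate on each element: 1:T, 2:F, 3:F, 4:F.
Witness x = 1 satisfies the predicate.

T


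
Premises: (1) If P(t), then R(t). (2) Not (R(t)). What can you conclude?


Modus tollens: from (P → Q) and ¬Q, infer ¬P.
Q = 'R(t)' is denied; since P → Q, P must also fail.

Not (P(t)).


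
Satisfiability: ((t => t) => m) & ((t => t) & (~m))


Check all 4 assignments over {m, t}:
m | t | φ
---------
False | False | False
True | False | False
False | True | False
True | True | False
No assignment makes the formula true.

Unsatisfiable.


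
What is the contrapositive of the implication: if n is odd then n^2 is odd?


The contrapositive of (P → Q) is (¬Q → ¬P); it is logically equivalent to the original.
Here P = 'n is odd' and Q = 'n^2 is odd'.

If not (n^2 is odd), then not (n is odd).


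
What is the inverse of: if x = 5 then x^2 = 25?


The inverse of (P → Q) is (¬P → ¬Q). It is equivalent to the converse, not to the original.
Here P = 'x = 5' and Q = 'x^2 = 25'.

If not (x = 5), then not (x^2 = 25).


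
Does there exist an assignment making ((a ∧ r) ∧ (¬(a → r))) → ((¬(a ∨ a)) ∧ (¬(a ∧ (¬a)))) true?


Search for a satisfying assignment over {a, r}.
Try a=F, r=F: the formula evaluates to T.
A satisfying assignment exists.

Satisfiable.


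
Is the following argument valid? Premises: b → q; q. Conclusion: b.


This is affirming the consequent (fallacy). There exist truth assignments where the premises are all true but the conclusion is false.

Invalid.


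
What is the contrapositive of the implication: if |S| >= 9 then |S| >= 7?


The contrapositive of (P → Q) is (¬Q → ¬P); it is logically equivalent to the original.
Here P = '|S| >= 9' and Q = '|S| >= 7'.

If not (|S| >= 7), then not (|S| >= 9).


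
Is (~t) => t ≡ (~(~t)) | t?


Compare truth tables:
t | φ | ψ
---------
False | False | False
True | True | True
The columns φ and ψ agree on every row.

Yes, they are logically equivalent.


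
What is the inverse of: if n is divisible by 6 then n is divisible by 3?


The inverse of (P → Q) is (¬P → ¬Q). It is equivalent to the converse, not to the original.
Here P = 'n is divisible by 6' and Q = 'n is divisible by 3'.

If not (n is divisible by 6), then not (n is divisible by 3).


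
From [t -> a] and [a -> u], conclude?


Hypothetical syllogism: from (P → Q) and (Q → R), infer (P → R).
Chain the two implications through the shared middle term 'a'.

t -> u


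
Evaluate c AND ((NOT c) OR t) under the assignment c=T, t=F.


Substitute c=T, t=F:
NOT c = F
(NOT c) OR t = F OR F = F
c AND ((NOT c) OR t) = T AND F = F

F


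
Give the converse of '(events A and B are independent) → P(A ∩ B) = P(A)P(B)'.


The converse of (P → Q) is (Q → P). It is not in general equivalent to the original.
Here P = '(events A and B are independent)' and Q = 'P(A ∩ B) = P(A)P(B)'.

If P(A ∩ B) = P(A)P(B), then (events A and B are independent).


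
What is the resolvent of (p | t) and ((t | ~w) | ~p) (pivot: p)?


The clauses contain complementary literals p and ~p.
Resolution eliminates this pair and disjoins the remaining literals (merging duplicates).

(t | ~w)


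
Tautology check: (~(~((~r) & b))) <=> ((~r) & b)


Build the truth table over {b, r}:
b | r | φ
---------
False | False | True
True | False | True
False | True | True
True | True | True
Every row evaluates to true.

Yes, it is a tautology.


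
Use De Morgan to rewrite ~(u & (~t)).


De Morgan: the negation of a conjunction is the disjunction of the negations.
Distribute ~ across &, flipping it to |, and negate each literal.

(~u) | t


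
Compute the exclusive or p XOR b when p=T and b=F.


Exclusive or is true when exactly one operand is true.
Substitute: p=T, b=F.
T XOR F evaluates to T.

T


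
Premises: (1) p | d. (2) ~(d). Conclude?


Disjunctive syllogism: from (P ∨ Q) and ¬P, infer Q.
One disjunct, 'd', is ruled out; the other must hold.

p


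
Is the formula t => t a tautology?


Build the truth table over {t}:
t | φ
-----
False | True
True | True
Every row evaluates to true.

Yes, it is a tautology.


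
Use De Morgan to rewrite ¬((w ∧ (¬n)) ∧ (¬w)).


De Morgan: the negation of a conjunction is the disjunction of the negations.
Distribute ¬ across ∧, flipping it to ∨, and negate each literal.

((¬w) ∨ n) ∨ w


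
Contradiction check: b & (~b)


Truth table over {b}:
b | φ
-----
False | False
True | False
Every row is false.

Yes, it is a contradiction.


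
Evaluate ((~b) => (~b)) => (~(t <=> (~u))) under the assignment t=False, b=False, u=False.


Substitute t=False, b=False, u=False:
~b = True
~b = True
(~b) => (~b) = True => True = True
~u = True
t <=> (~u) = False <=> True = False
~(t <=> (~u)) = True
((~b) => (~b)) => (~(t <=> (~u))) = True => True = True

True


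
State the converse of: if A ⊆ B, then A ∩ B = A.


The converse of (P → Q) is (Q → P). It is not in general equivalent to the original.
Here P = 'A ⊆ B' and Q = 'A ∩ B = A'.

If A ∩ B = A, then A ⊆ B.


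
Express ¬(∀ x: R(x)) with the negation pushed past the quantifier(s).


¬(∀ x: φ) = ∃ x: ¬φ, and ¬(∃ x: φ) = ∀ x: ¬φ.
Apply to the universal statement.

∃ x: ¬(R(x))


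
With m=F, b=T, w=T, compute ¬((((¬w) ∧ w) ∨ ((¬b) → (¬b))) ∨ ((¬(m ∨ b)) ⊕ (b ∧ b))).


Substitute m=F, b=T, w=T:
… (earlier sub-steps elided)
¬b = F
¬b = F
(¬b) → (¬b) = F → F = T
((¬w) ∧ w) ∨ ((¬b) → (¬b)) = F ∨ T = T
m ∨ b = F ∨ T = T
¬(m ∨ b) = F
b ∧ b = T ∧ T = T
(¬(m ∨ b)) ⊕ (b ∧ b) = F ⊕ T = T
(((¬w) ∧ w) ∨ ((¬b) → (¬b))) ∨ ((¬(m ∨ b)) ⊕ (b ∧ b)) = T ∨ T = T
¬((((¬w) ∧ w) ∨ ((¬b) → (¬b))) ∨ ((¬(m ∨ b)) ⊕ (b ∧ b))) = F

F


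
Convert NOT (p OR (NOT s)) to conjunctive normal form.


Step 1: Apply De Morgan: ¬(p ∨ (¬s)) = ¬p ∧ ¬(¬s).
Step 2: Eliminate any double negations (¬¬X = X).

(NOT p) AND s


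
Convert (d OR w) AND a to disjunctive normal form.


Step 1: Distribute ∧ over ∨: (d ∨ w) ∧ a = (d ∧ a) ∨ (w ∧ a).

(d AND a) OR (w AND a)


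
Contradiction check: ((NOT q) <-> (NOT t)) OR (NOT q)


Truth table over {q, t}:
q | t | φ
---------
F | F | T
T | F | F
F | T | T
T | T | T
Satisfying assignment at row 1: q=F, t=F gives T.

No, it is not a contradiction.


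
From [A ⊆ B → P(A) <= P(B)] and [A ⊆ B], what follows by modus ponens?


Modus ponens: from (P → Q) and P, infer Q.
P = 'A ⊆ B' is asserted, and P → Q holds, so Q follows.

P(A) <= P(B).


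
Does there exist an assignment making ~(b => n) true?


Search for a satisfying assignment over {b, n}.
Try b=True, n=False: the formula evaluates to True.
A satisfying assignment exists.

Satisfiable.


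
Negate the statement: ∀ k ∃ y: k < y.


Negation flips each quantifier (∀↔∃) and negates the inner predicate.
¬(∀ k ∃ y: φ) = ∃ k ∀ y: ¬φ.

∃ k ∀ y: ¬(k < y)


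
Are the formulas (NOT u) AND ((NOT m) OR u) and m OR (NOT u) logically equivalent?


Compare truth tables:
m | u | φ | ψ
-------------
F | F | T | T
T | F | F | T
F | T | F | F
T | T | F | T
They differ at row 2 (m=T, u=F): φ=F but ψ=T.

No, they are not logically equivalent.


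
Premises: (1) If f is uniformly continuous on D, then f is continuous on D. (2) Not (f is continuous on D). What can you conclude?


Modus tollens: from (P → Q) and ¬Q, infer ¬P.
Q = 'f is continuous on D' is denied; since P → Q, P must also fail.

Not (f is uniformly continuous on D).


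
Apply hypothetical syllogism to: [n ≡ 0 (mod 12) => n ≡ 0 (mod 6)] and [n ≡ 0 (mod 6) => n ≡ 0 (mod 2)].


Hypothetical syllogism: from (P → Q) and (Q → R), infer (P → R).
Chain the two implications through the shared middle term 'n ≡ 0 (mod 6)'.

n ≡ 0 (mod 12) => n ≡ 0 (mod 2)


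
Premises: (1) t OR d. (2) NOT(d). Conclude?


Disjunctive syllogism: from (P ∨ Q) and ¬P, infer Q.
One disjunct, 'd', is ruled out; the other must hold.

t


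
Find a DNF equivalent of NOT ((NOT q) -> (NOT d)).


Step 1: Rewrite implication then negate: ¬(¬(¬q) ∨ (¬d)) = (¬q) ∧ ¬(¬d).
Step 2: Eliminate any double negations (¬¬X = X).

(NOT q) AND d


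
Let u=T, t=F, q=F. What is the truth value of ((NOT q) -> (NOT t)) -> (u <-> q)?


Substitute u=T, t=F, q=F:
NOT q = T
NOT t = T
(NOT q) -> (NOT t) = T -> T = T
u <-> q = T <-> F = F
((NOT q) -> (NOT t)) -> (u <-> q) = T -> F = F

F


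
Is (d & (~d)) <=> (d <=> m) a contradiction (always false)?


Truth table over {d, m}:
d | m | φ
---------
False | False | False
True | False | True
False | True | True
True | True | False
Satisfying assignment at row 2: d=True, m=False gives True.

No, it is not a contradiction.


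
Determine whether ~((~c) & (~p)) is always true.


Build the truth table over {c, p}:
c | p | φ
---------
False | False | False
True | False | True
False | True | True
True | True | True
Counterexample at row 1: with c=False, p=False, the formula is False.

No, it is not a tautology.


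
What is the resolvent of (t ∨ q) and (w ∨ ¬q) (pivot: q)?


The clauses contain complementary literals q and ¬q.
Resolution eliminates this pair and disjoins the remaining literals (merging duplicates).

(t ∨ w)


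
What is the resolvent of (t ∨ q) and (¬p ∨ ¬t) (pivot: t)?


The clauses contain complementary literals t and ¬t.
Resolution eliminates this pair and disjoins the remaining literals (merging duplicates).

(q ∨ ¬p)


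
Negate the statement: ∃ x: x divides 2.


¬(∀ x: φ) = ∃ x: ¬φ, and ¬(∃ x: φ) = ∀ x: ¬φ.
Apply to the existential statement.

∀ x: ¬(x divides 2)


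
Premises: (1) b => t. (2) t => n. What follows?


Hypothetical syllogism: from (P → Q) and (Q → R), infer (P → R).
Chain the two implications through the shared middle term 't'.

b => n


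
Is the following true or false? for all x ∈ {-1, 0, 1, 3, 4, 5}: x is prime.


Evaluate the predicate on each element: -1:F, 0:F, 1:F, 3:T, 4:F, 5:T.
Counterexample x = -1 fails the predicate.

F


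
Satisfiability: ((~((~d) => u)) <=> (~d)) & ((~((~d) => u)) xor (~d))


Check all 4 assignments over {d, u}:
d | u | φ
---------
False | False | False
True | False | False
False | True | False
True | True | False
No assignment makes the formula true.

Unsatisfiable.


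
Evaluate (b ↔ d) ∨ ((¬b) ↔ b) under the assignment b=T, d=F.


Substitute b=T, d=F:
b ↔ d = T ↔ F = F
¬b = F
(¬b) ↔ b = F ↔ T = F
(b ↔ d) ∨ ((¬b) ↔ b) = F ∨ F = F

F


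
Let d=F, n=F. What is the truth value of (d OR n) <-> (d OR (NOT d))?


Substitute d=F, n=F:
d OR n = F OR F = F
NOT d = T
d OR (NOT d) = F OR T = T
(d OR n) <-> (d OR (NOT d)) = F <-> T = F

F


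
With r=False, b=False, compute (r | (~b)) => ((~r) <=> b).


Substitute r=False, b=False:
~b = True
r | (~b) = False | True = True
~r = True
(~r) <=> b = True <=> False = False
(r | (~b)) => ((~r) <=> b) = True => False = False

False


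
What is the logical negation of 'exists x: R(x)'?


¬(forall x: φ) = exists x: ¬φ, and ¬(exists x: φ) = forall x: ¬φ.
Apply to the existential statement.

forall x: ~(R(x))


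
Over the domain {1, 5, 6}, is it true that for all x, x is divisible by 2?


Evaluate the predicate on each element: 1:F, 5:F, 6:T.
Counterexample x = 1 fails the predicate.

F


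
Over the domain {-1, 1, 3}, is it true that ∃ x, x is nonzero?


Evaluate the predicate on each element: -1:T, 1:T, 3:T.
Witness x = -1 satisfies the predicate.

T


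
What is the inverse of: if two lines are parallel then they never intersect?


The inverse of (P → Q) is (¬P → ¬Q). It is equivalent to the converse, not to the original.
Here P = 'two lines are parallel' and Q = 'they never intersect'.

If not (two lines are parallel), then not (they never intersect).


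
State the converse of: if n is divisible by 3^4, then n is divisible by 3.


The converse of (P → Q) is (Q → P). It is not in general equivalent to the original.
Here P = 'n is divisible by 3^4' and Q = 'n is divisible by 3'.

If n is divisible by 3, then n is divisible by 3^4.


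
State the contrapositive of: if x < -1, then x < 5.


The contrapositive of (P → Q) is (¬Q → ¬P); it is logically equivalent to the original.
Here P = 'x < -1' and Q = 'x < 5'.

If not (x < 5), then not (x < -1).


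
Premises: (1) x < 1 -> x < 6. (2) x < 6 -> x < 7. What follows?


Hypothetical syllogism: from (P → Q) and (Q → R), infer (P → R).
Chain the two implications through the shared middle term 'x < 6'.

x < 1 -> x < 7


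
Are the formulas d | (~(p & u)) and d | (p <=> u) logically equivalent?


Compare truth tables:
d | p | u | φ | ψ
-----------------
False | False | False | True | True
True | False | False | True | True
False | True | False | True | False
True | True | False | True | True
False | False | True | True | False
True | False | True | True | True
False | True | True | False | True
True | True | True | True | True
They differ at row 3 (d=False, p=True, u=False): φ=True but ψ=False.

No, they are not logically equivalent.


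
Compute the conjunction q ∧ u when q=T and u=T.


Conjunction is true only when both operands are true.
Substitute: q=T, u=T.
T ∧ T evaluates to T.

T


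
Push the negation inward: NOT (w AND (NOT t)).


De Morgan: the negation of a conjunction is the disjunction of the negations.
Distribute NOT across AND, flipping it to OR, and negate each literal.

(NOT w) OR t


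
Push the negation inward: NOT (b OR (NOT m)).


De Morgan: the negation of a disjunction is the conjunction of the negations.
Distribute NOT across OR, flipping it to AND, and negate each literal.

(NOT b) AND m


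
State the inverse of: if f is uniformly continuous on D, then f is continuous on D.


The inverse of (P → Q) is (¬P → ¬Q). It is equivalent to the converse, not to the original.
Here P = 'f is uniformly continuous on D' and Q = 'f is continuous on D'.

If not (f is uniformly continuous on D), then not (f is continuous on D).


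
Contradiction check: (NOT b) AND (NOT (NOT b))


Truth table over {b}:
b | φ
-----
F | F
T | F
Every row is false.

Yes, it is a contradiction.


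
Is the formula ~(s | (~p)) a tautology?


Build the truth table over {p, s}:
p | s | φ
---------
False | False | False
True | False | True
False | True | False
True | True | False
Counterexample at row 1: with p=False, s=False, the formula is False.

No, it is not a tautology.


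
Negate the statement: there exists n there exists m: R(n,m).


Negation flips each quantifier (∀↔∃) and negates the inner predicate.
¬(there exists n there exists m: φ) = for all n for all m: ¬φ.

for all n for all m: NOT(R(n,m))


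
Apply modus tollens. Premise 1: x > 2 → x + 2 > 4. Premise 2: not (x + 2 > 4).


Modus tollens: from (P → Q) and ¬Q, infer ¬P.
Q = 'x + 2 > 4' is denied; since P → Q, P must also fail.

Not (x > 2).


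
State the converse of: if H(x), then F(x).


The converse of (P → Q) is (Q → P). It is not in general equivalent to the original.
Here P = 'H(x)' and Q = 'F(x)'.

If F(x), then H(x).


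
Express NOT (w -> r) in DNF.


Step 1: Rewrite implication then negate: ¬(¬w ∨ r) = w ∧ ¬r.

w AND (NOT r)


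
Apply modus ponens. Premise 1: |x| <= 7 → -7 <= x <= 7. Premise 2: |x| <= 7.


Modus ponens: from (P → Q) and P, infer Q.
P = '|x| <= 7' is asserted, and P → Q holds, so Q follows.

-7 <= x <= 7.


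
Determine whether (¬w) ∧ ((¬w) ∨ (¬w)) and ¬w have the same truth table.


Compare truth tables:
w | φ | ψ
---------
F | T | T
T | F | F
The columns φ and ψ agree on every row.

Yes, they are logically equivalent.


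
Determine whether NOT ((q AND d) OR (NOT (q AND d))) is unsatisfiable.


Truth table over {d, q}:
d | q | φ
---------
F | F | F
T | F | F
F | T | F
T | T | F
Every row is false.

Yes, it is a contradiction.


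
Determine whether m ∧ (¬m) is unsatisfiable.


Truth table over {m}:
m | φ
-----
F | F
T | F
Every row is false.

Yes, it is a contradiction.


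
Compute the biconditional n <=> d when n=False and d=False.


Biconditional is true when both operands have the same truth value.
Substitute: n=False, d=False.
False <=> False evaluates to True.

True


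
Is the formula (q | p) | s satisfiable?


Search for a satisfying assignment over {p, q, s}.
Try p=True, q=False, s=False: the formula evaluates to True.
A satisfying assignment exists.

Satisfiable.


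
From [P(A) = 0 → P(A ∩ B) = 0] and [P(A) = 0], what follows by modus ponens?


Modus ponens: from (P → Q) and P, infer Q.
P = 'P(A) = 0' is asserted, and P → Q holds, so Q follows.

P(A ∩ B) = 0.


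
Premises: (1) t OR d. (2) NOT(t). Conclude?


Disjunctive syllogism: from (P ∨ Q) and ¬P, infer Q.
One disjunct, 't', is ruled out; the other must hold.

d


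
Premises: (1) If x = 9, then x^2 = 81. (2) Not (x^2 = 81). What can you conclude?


Modus tollens: from (P → Q) and ¬Q, infer ¬P.
Q = 'x^2 = 81' is denied; since P → Q, P must also fail.

Not (x = 9).


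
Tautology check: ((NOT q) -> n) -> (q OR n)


Build the truth table over {n, q}:
n | q | φ
---------
F | F | T
T | F | T
F | T | T
T | T | T
Every row evaluates to true.

Yes, it is a tautology.


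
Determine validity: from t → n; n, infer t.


This is affirming the consequent (fallacy). There exist truth assignments where the premises are all true but the conclusion is false.

Invalid.


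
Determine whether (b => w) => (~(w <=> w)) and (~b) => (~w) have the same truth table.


Compare truth tables:
b | w | φ | ψ
-------------
False | False | False | True
True | False | True | True
False | True | False | False
True | True | False | True
They differ at row 1 (b=False, w=False): φ=False but ψ=True.

No, they are not logically equivalent.


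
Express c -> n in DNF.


Step 1: Rewrite c → n as ¬c ∨ n.

(NOT c) OR n


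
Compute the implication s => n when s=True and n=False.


Implication is false only when antecedent is true and consequent is false.
Substitute: s=True, n=False.
True => False evaluates to False.

False


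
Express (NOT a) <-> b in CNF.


Step 1: Rewrite (¬a) ↔ b as ((¬a) → b) ∧ (b → (¬a)).
Step 2: Rewrite each implication as a disjunction.
Step 3: Eliminate any double negations (¬¬X = X).

(a OR b) AND ((NOT b) OR (NOT a))


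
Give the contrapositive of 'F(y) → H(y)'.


The contrapositive of (P → Q) is (¬Q → ¬P); it is logically equivalent to the original.
Here P = 'F(y)' and Q = 'H(y)'.

If not (H(y)), then not (F(y)).


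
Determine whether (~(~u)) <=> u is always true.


Build the truth table over {u}:
u | φ
-----
False | True
True | True
Every row evaluates to true.

Yes, it is a tautology.


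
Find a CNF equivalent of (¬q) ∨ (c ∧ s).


Step 1: Distribute ∨ over ∧: (¬q) ∨ (c ∧ s) = ((¬q) ∨ c) ∧ ((¬q) ∨ s).

((¬q) ∨ c) ∧ ((¬q) ∨ s)


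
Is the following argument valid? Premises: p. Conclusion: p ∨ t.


This matches the form of disjunction introduction: the conclusion follows in every model of the premises.

Valid.


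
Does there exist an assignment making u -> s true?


Search for a satisfying assignment over {s, u}.
Try s=F, u=F: the formula evaluates to T.
A satisfying assignment exists.

Satisfiable.


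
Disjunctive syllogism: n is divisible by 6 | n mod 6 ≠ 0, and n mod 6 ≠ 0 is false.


Disjunctive syllogism: from (P ∨ Q) and ¬P, infer Q.
One disjunct, 'n mod 6 ≠ 0', is ruled out; the other must hold.

n is divisible by 6
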